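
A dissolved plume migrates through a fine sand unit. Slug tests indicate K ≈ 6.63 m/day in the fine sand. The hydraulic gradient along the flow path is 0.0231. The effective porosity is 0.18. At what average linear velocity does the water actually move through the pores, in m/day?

0.851

Hydraulic gradient i = 0.0231.
Darcy flux q = K · i = 6.630 × 0.02310 = 0.1532 m/day.
Seepage velocity v = q / n_e = 0.1532 / 0.18 = 0.8508 m/day.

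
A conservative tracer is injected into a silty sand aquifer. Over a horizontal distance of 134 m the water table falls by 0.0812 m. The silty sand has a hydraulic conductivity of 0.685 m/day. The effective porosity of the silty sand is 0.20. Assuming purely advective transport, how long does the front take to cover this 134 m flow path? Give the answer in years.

Hydraulic gradient i = Δh / L = 0.0812 / 134 = 0.0006060.
Darcy flux q = K · i = 0.6850 × 0.0006060 = 0.0004151 m/day.
Seepage velocity v = q / n_e = 0.0004151 / 0.20 = 0.002075 m/day.
Travel time t = L / v = 134 / 0.002075 = 64564 days = 176.8 years.

177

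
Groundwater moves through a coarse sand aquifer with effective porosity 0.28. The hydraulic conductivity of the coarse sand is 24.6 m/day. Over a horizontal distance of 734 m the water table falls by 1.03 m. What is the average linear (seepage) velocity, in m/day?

Hydraulic gradient i = Δh / L = 1.03 / 734 = 0.001403.
Darcy flux q = K · i = 24.60 × 0.001403 = 0.03452 m/day.
Seepage velocity v = q / n_e = 0.03452 / 0.28 = 0.1233 m/day.

0.123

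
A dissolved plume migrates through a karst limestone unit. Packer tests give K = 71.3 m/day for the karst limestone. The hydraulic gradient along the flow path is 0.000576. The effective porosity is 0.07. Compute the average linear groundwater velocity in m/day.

Hydraulic gradient i = 0.000576.
Darcy flux q = K · i = 71.30 × 0.0005760 = 0.04107 m/day.
Seepage velocity v = q / n_e = 0.04107 / 0.07 = 0.5867 m/day.

0.587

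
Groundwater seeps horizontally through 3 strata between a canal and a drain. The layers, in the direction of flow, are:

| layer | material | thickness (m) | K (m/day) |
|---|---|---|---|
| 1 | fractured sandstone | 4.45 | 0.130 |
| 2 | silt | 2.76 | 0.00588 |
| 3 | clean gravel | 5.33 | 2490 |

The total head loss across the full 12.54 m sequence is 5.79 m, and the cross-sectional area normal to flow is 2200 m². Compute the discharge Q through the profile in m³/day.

25.3

Flow is perpendicular to layering, so the layers act in series and the equivalent K is the thickness-weighted harmonic mean.
Total thickness L = 4.45 + 2.76 + 5.33 = 12.54 m.
Σ(b_i/K_i) = 4.45/0.130 + 2.76/0.00588 + 5.33/2490 = 503.6 d.
K_eq = L / Σ(b_i/K_i) = 12.54 / 503.6 = 0.02490 m/day.
Q = K_eq · A · (Δh/L) = 0.02490 × 2200 × (5.79/12.54) = 25.29 m³/day.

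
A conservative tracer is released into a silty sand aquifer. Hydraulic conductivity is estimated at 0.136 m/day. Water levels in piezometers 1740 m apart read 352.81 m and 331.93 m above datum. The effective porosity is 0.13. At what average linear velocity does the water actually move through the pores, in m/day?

0.0126

Hydraulic gradient i = (352.81 − 331.93) / 1740 = 20.88 / 1740 = 0.01200.
Darcy flux q = K · i = 0.1360 × 0.01200 = 0.001632 m/day.
Seepage velocity v = q / n_e = 0.001632 / 0.13 = 0.01255 m/day.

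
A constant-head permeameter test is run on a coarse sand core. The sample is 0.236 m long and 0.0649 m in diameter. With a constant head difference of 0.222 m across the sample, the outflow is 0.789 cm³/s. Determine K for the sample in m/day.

21.9

Cross-sectional area A = π·(d/2)² = π × (0.0649/2)² = 0.003308 m².
Convert discharge: 0.789 cm³/s = 7.890e-07 m³/s.
Darcy's law rearranged: K = Q·L / (A·Δh) = 7.890e-07 × 0.236 / (0.003308 × 0.222) = 0.0002535 m/s = 21.91 m/day.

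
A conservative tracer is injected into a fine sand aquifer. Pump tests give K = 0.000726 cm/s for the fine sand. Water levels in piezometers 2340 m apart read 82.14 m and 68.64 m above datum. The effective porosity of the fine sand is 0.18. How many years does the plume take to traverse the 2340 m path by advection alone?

Convert K: 0.000726 cm/s × 864 = 0.6273 m/day.
Hydraulic gradient i = (82.14 − 68.64) / 2340 = 13.5 / 2340 = 0.005769.
Darcy flux q = K · i = 0.6273 × 0.005769 = 0.003619 m/day.
Seepage velocity v = q / n_e = 0.003619 / 0.18 = 0.02010 m/day.
Travel time t = L / v = 2340 / 0.02010 = 1.164e+05 days = 318.7 years.

319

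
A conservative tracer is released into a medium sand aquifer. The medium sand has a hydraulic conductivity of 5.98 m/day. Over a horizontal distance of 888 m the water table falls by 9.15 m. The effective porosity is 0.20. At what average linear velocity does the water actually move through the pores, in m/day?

0.308

Hydraulic gradient i = Δh / L = 9.15 / 888 = 0.01030.
Darcy flux q = K · i = 5.980 × 0.01030 = 0.06162 m/day.
Seepage velocity v = q / n_e = 0.06162 / 0.20 = 0.3081 m/day.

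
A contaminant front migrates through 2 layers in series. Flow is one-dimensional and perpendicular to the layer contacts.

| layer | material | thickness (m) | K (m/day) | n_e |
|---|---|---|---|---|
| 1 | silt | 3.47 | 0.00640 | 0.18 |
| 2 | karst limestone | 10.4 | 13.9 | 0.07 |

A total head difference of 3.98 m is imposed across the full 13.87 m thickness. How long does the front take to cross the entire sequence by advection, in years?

0.505

With flow normal to the layers, continuity requires the same specific discharge q through every layer.
Σ(b_i/K_i) = 3.47/0.00640 + 10.4/13.9 = 542.9 d.
q = Δh / Σ(b_i/K_i) = 3.98 / 542.9 = 0.007331 m/day.
In each layer the seepage velocity is v_i = q/n_i, so the layer transit time is t_i = b_i·n_i / q:
  layer 1 (silt): t_1 = 3.47 × 0.18 / 0.007331 = 85.21 d
  layer 2 (karst limestone): t_2 = 10.4 × 0.07 / 0.007331 = 99.31 d
Total t = Σ t_i = 184.5 days = 0.5052 years.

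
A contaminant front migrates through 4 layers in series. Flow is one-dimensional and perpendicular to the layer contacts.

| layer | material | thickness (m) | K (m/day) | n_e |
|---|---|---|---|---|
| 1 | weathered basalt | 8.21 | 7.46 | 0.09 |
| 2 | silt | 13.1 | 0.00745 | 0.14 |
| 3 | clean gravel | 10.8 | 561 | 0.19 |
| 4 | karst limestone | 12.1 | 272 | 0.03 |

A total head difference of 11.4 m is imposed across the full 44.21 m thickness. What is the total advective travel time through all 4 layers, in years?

2.11

With flow normal to the layers, continuity requires the same specific discharge q through every layer.
Σ(b_i/K_i) = 8.21/7.46 + 13.1/0.00745 + 10.8/561 + 12.1/272 = 1760 d.
q = Δh / Σ(b_i/K_i) = 11.4 / 1760 = 0.006479 m/day.
In each layer the seepage velocity is v_i = q/n_i, so the layer transit time is t_i = b_i·n_i / q:
  layer 1 (weathered basalt): t_1 = 8.21 × 0.09 / 0.006479 = 114.0 d
  layer 2 (silt): t_2 = 13.1 × 0.14 / 0.006479 = 283.1 d
  layer 3 (clean gravel): t_3 = 10.8 × 0.19 / 0.006479 = 316.7 d
  layer 4 (karst limestone): t_4 = 12.1 × 0.03 / 0.006479 = 56.03 d
Total t = Σ t_i = 769.9 days = 2.108 years.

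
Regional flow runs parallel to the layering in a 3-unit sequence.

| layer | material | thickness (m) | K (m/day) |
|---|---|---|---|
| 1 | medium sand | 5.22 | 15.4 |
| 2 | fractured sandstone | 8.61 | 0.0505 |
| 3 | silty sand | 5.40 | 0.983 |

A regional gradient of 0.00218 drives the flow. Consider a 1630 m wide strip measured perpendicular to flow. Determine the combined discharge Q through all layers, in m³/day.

306

Flow is parallel to layering, so each bed carries its own Darcy discharge and the transmissivities add.
Σ(K_i·b_i) = 15.4×5.22 + 0.0505×8.61 + 0.983×5.40 = 86.13 m²/day.
Hydraulic gradient i = 0.00218.
Q = Σ(K_i·b_i) · W · i = 86.13 × 1630 × 0.002180 = 306.1 m³/day.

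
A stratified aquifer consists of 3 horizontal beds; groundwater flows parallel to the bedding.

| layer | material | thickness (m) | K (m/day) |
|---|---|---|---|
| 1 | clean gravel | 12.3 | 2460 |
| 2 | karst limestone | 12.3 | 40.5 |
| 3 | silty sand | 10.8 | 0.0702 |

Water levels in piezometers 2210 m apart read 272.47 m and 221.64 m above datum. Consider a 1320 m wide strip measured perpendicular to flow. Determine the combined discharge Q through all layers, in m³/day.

Flow is parallel to layering, so each bed carries its own Darcy discharge and the transmissivities add.
Σ(K_i·b_i) = 2460×12.3 + 40.5×12.3 + 0.0702×10.8 = 30757 m²/day.
Hydraulic gradient i = (272.47 − 221.64) / 2210 = 50.83 / 2210 = 0.02300.
Q = Σ(K_i·b_i) · W · i = 30757 × 1320 × 0.02300 = 9.338e+05 m³/day.

934000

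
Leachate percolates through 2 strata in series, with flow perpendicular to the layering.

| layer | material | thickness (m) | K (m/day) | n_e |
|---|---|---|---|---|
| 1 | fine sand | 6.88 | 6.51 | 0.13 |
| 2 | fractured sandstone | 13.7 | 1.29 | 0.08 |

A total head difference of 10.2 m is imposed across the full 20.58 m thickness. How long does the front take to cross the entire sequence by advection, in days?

2.28

With flow normal to the layers, continuity requires the same specific discharge q through every layer.
Σ(b_i/K_i) = 6.88/6.51 + 13.7/1.29 = 11.68 d.
q = Δh / Σ(b_i/K_i) = 10.2 / 11.68 = 0.8735 m/day.
In each layer the seepage velocity is v_i = q/n_i, so the layer transit time is t_i = b_i·n_i / q:
  layer 1 (fine sand): t_1 = 6.88 × 0.13 / 0.8735 = 1.024 d
  layer 2 (fractured sandstone): t_2 = 13.7 × 0.08 / 0.8735 = 1.255 d
Total t = Σ t_i = 2.279 days.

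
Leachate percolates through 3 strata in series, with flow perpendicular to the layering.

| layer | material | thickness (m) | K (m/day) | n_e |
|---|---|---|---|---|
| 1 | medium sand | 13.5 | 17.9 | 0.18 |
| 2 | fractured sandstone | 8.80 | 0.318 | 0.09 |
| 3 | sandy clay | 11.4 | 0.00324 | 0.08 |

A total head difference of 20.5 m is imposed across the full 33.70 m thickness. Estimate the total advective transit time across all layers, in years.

With flow normal to the layers, continuity requires the same specific discharge q through every layer.
Σ(b_i/K_i) = 13.5/17.9 + 8.80/0.318 + 11.4/0.00324 = 3547 d.
q = Δh / Σ(b_i/K_i) = 20.5 / 3547 = 0.005780 m/day.
In each layer the seepage velocity is v_i = q/n_i, so the layer transit time is t_i = b_i·n_i / q:
  layer 1 (medium sand): t_1 = 13.5 × 0.18 / 0.005780 = 420.4 d
  layer 2 (fractured sandstone): t_2 = 8.80 × 0.09 / 0.005780 = 137.0 d
  layer 3 (sandy clay): t_3 = 11.4 × 0.08 / 0.005780 = 157.8 d
Total t = Σ t_i = 715.3 days = 1.958 years.

1.96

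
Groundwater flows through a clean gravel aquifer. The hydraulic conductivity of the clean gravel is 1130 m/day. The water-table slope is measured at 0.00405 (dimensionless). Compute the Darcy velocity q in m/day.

Hydraulic gradient i = 0.00405.
Specific discharge q = K · i = 1130 × 0.004050 = 4.576 m/day.

4.58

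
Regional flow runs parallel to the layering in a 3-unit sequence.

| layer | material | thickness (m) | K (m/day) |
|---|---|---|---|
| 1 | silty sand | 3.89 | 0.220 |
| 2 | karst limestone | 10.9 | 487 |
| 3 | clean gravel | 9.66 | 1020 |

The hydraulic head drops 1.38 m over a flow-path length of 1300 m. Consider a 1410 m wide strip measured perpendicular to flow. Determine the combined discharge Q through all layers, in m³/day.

Flow is parallel to layering, so each bed carries its own Darcy discharge and the transmissivities add.
Σ(K_i·b_i) = 0.220×3.89 + 487×10.9 + 1020×9.66 = 15162 m²/day.
Hydraulic gradient i = Δh / L = 1.38 / 1300 = 0.001062.
Q = Σ(K_i·b_i) · W · i = 15162 × 1410 × 0.001062 = 22695 m³/day.

22700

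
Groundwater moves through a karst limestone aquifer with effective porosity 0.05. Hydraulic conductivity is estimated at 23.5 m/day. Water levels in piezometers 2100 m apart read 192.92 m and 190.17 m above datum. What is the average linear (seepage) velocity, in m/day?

0.615

Hydraulic gradient i = (192.92 − 190.17) / 2100 = 2.75 / 2100 = 0.001310.
Darcy flux q = K · i = 23.50 × 0.001310 = 0.03077 m/day.
Seepage velocity v = q / n_e = 0.03077 / 0.05 = 0.6155 m/day.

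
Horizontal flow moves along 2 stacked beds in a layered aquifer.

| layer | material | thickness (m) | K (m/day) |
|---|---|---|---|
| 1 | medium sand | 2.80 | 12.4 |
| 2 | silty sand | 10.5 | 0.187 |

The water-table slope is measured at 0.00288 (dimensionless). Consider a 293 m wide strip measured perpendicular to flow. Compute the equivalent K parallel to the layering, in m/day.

2.76

Flow is parallel to layering, so each bed carries its own Darcy discharge and the transmissivities add.
Σ(K_i·b_i) = 12.4×2.80 + 0.187×10.5 = 36.68 m²/day.
Total thickness b = 13.30 m, so K_eq = Σ(K_i·b_i)/b = 2.758 m/day.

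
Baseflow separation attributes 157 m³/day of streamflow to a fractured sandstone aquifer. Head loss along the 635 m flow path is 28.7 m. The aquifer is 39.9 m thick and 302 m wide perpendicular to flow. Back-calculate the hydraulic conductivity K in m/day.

Cross-sectional area A = 302 × 39.9 = 12050 m².
Hydraulic gradient i = Δh / L = 28.7 / 635 = 0.04520.
From Q = K·A·i, K = Q / (A·i) = 157 / (12050 × 0.04520) = 0.2883 m/day.

0.288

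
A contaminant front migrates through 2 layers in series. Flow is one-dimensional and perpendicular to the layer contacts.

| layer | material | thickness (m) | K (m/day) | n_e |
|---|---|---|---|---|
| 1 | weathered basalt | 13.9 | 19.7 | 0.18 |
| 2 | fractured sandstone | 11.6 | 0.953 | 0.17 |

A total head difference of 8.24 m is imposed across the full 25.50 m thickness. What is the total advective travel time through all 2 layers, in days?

6.99

With flow normal to the layers, continuity requires the same specific discharge q through every layer.
Σ(b_i/K_i) = 13.9/19.7 + 11.6/0.953 = 12.88 d.
q = Δh / Σ(b_i/K_i) = 8.24 / 12.88 = 0.6399 m/day.
In each layer the seepage velocity is v_i = q/n_i, so the layer transit time is t_i = b_i·n_i / q:
  layer 1 (weathered basalt): t_1 = 13.9 × 0.18 / 0.6399 = 3.910 d
  layer 2 (fractured sandstone): t_2 = 11.6 × 0.17 / 0.6399 = 3.082 d
Total t = Σ t_i = 6.992 days.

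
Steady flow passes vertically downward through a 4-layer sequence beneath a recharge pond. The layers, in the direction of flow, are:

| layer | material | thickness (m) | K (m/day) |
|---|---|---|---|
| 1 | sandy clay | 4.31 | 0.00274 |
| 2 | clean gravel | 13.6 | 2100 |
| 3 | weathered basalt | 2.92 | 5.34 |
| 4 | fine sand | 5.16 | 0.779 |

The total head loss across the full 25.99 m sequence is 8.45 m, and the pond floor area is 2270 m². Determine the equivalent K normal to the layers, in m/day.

Flow is perpendicular to layering, so the layers act in series and the equivalent K is the thickness-weighted harmonic mean.
Total thickness L = 4.31 + 13.6 + 2.92 + 5.16 = 25.99 m.
Σ(b_i/K_i) = 4.31/0.00274 + 13.6/2100 + 2.92/5.34 + 5.16/0.779 = 1580 d.
K_eq = L / Σ(b_i/K_i) = 25.99 / 1580 = 0.01645 m/day.

0.0164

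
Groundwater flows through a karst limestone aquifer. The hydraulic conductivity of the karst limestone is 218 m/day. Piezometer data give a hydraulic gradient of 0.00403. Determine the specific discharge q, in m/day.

Hydraulic gradient i = 0.00403.
Specific discharge q = K · i = 218.0 × 0.004030 = 0.8785 m/day.

0.879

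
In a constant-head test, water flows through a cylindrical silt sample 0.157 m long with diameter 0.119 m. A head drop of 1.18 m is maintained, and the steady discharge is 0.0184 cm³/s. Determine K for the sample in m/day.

Cross-sectional area A = π·(d/2)² = π × (0.119/2)² = 0.01112 m².
Convert discharge: 0.0184 cm³/s = 1.840e-08 m³/s.
Darcy's law rearranged: K = Q·L / (A·Δh) = 1.840e-08 × 0.157 / (0.01112 × 1.18) = 2.201e-07 m/s = 0.01902 m/day.

0.0190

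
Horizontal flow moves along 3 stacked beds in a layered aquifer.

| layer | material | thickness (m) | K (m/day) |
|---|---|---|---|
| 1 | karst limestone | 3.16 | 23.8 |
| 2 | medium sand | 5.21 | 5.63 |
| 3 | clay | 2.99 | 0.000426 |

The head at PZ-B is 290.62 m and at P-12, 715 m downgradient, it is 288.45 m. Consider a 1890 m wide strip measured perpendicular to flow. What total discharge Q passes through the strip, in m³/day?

600

Flow is parallel to layering, so each bed carries its own Darcy discharge and the transmissivities add.
Σ(K_i·b_i) = 23.8×3.16 + 5.63×5.21 + 0.000426×2.99 = 104.5 m²/day.
Hydraulic gradient i = (290.62 − 288.45) / 715 = 2.17 / 715 = 0.003035.
Q = Σ(K_i·b_i) · W · i = 104.5 × 1890 × 0.003035 = 599.7 m³/day.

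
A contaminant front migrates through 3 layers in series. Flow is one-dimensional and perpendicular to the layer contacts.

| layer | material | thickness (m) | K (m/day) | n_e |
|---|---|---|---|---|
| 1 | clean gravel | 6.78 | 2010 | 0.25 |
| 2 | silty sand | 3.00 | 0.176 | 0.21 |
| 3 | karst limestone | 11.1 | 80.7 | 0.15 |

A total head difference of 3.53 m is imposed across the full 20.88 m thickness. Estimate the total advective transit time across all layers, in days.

With flow normal to the layers, continuity requires the same specific discharge q through every layer.
Σ(b_i/K_i) = 6.78/2010 + 3.00/0.176 + 11.1/80.7 = 17.19 d.
q = Δh / Σ(b_i/K_i) = 3.53 / 17.19 = 0.2054 m/day.
In each layer the seepage velocity is v_i = q/n_i, so the layer transit time is t_i = b_i·n_i / q:
  layer 1 (clean gravel): t_1 = 6.78 × 0.25 / 0.2054 = 8.252 d
  layer 2 (silty sand): t_2 = 3.00 × 0.21 / 0.2054 = 3.067 d
  layer 3 (karst limestone): t_3 = 11.1 × 0.15 / 0.2054 = 8.106 d
Total t = Σ t_i = 19.43 days.

19.4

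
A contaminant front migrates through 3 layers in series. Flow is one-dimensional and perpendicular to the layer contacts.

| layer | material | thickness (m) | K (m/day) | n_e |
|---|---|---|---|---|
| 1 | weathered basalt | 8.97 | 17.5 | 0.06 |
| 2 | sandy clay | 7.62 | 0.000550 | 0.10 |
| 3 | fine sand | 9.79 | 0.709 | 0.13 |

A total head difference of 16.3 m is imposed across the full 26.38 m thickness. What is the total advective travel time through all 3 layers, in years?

With flow normal to the layers, continuity requires the same specific discharge q through every layer.
Σ(b_i/K_i) = 8.97/17.5 + 7.62/0.000550 + 9.79/0.709 = 13869 d.
q = Δh / Σ(b_i/K_i) = 16.3 / 13869 = 0.001175 m/day.
In each layer the seepage velocity is v_i = q/n_i, so the layer transit time is t_i = b_i·n_i / q:
  layer 1 (weathered basalt): t_1 = 8.97 × 0.06 / 0.001175 = 457.9 d
  layer 2 (sandy clay): t_2 = 7.62 × 0.10 / 0.001175 = 648.3 d
  layer 3 (fine sand): t_3 = 9.79 × 0.13 / 0.001175 = 1083 d
Total t = Σ t_i = 2189 days = 5.994 years.

5.99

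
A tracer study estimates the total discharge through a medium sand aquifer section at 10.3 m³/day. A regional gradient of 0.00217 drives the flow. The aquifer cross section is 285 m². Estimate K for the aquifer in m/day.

Hydraulic gradient i = 0.00217.
From Q = K·A·i, K = Q / (A·i) = 10.3 / (285.0 × 0.002170) = 16.65 m/day.

16.7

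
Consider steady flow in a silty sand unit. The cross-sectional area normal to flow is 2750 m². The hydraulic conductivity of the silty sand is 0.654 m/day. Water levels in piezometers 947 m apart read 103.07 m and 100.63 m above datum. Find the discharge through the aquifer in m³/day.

Hydraulic gradient i = (103.07 − 100.63) / 947 = 2.44 / 947 = 0.002577.
Darcy's law: Q = K · A · i = 0.6540 × 2750 × 0.002577 = 4.634 m³/day.

4.63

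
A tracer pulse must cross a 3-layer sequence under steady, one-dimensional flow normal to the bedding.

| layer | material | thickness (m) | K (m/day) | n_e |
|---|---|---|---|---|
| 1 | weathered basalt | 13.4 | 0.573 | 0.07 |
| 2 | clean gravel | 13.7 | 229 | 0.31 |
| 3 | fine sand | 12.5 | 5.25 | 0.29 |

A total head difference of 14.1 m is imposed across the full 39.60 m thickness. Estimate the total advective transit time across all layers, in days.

With flow normal to the layers, continuity requires the same specific discharge q through every layer.
Σ(b_i/K_i) = 13.4/0.573 + 13.7/229 + 12.5/5.25 = 25.83 d.
q = Δh / Σ(b_i/K_i) = 14.1 / 25.83 = 0.5460 m/day.
In each layer the seepage velocity is v_i = q/n_i, so the layer transit time is t_i = b_i·n_i / q:
  layer 1 (weathered basalt): t_1 = 13.4 × 0.07 / 0.5460 = 1.718 d
  layer 2 (clean gravel): t_2 = 13.7 × 0.31 / 0.5460 = 7.779 d
  layer 3 (fine sand): t_3 = 12.5 × 0.29 / 0.5460 = 6.640 d
Total t = Σ t_i = 16.14 days.

16.1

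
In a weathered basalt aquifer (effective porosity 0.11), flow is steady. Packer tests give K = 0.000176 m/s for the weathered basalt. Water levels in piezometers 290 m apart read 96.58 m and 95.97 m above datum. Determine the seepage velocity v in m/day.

Convert K: 0.000176 m/s × 86400 = 15.21 m/day.
Hydraulic gradient i = (96.58 − 95.97) / 290 = 0.61 / 290 = 0.002103.
Darcy flux q = K · i = 15.21 × 0.002103 = 0.03199 m/day.
Seepage velocity v = q / n_e = 0.03199 / 0.11 = 0.2908 m/day.

0.291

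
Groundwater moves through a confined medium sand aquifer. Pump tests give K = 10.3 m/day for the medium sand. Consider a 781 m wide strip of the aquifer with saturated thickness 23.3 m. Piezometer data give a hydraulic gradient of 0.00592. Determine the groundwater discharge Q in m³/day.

Cross-sectional area A = 781 × 23.3 = 18197 m².
Hydraulic gradient i = 0.00592.
Darcy's law: Q = K · A · i = 10.30 × 18197 × 0.005920 = 1110 m³/day.

1110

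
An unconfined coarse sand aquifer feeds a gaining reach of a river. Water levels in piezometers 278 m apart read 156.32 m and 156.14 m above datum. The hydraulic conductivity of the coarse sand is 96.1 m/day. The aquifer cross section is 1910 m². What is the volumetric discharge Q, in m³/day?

Hydraulic gradient i = (156.32 − 156.14) / 278 = 0.18 / 278 = 0.0006475.
Darcy's law: Q = K · A · i = 96.10 × 1910 × 0.0006475 = 118.8 m³/day.

119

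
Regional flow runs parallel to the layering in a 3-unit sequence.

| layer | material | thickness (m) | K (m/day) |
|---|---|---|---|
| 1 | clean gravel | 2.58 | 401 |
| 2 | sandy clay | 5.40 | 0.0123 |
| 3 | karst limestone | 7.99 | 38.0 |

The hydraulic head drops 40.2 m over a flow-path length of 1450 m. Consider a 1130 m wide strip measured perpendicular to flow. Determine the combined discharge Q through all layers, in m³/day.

41900

Flow is parallel to layering, so each bed carries its own Darcy discharge and the transmissivities add.
Σ(K_i·b_i) = 401×2.58 + 0.0123×5.40 + 38.0×7.99 = 1338 m²/day.
Hydraulic gradient i = Δh / L = 40.2 / 1450 = 0.02772.
Q = Σ(K_i·b_i) · W · i = 1338 × 1130 × 0.02772 = 41926 m³/day.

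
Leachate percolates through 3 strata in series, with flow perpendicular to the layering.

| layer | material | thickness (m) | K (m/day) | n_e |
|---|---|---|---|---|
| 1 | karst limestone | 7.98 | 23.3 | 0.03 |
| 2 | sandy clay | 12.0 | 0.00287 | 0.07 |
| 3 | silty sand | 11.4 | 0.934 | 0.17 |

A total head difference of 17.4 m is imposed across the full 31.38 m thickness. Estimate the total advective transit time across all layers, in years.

1.99

With flow normal to the layers, continuity requires the same specific discharge q through every layer.
Σ(b_i/K_i) = 7.98/23.3 + 12.0/0.00287 + 11.4/0.934 = 4194 d.
q = Δh / Σ(b_i/K_i) = 17.4 / 4194 = 0.004149 m/day.
In each layer the seepage velocity is v_i = q/n_i, so the layer transit time is t_i = b_i·n_i / q:
  layer 1 (karst limestone): t_1 = 7.98 × 0.03 / 0.004149 = 57.70 d
  layer 2 (sandy clay): t_2 = 12.0 × 0.07 / 0.004149 = 202.5 d
  layer 3 (silty sand): t_3 = 11.4 × 0.17 / 0.004149 = 467.1 d
Total t = Σ t_i = 727.3 days = 1.991 years.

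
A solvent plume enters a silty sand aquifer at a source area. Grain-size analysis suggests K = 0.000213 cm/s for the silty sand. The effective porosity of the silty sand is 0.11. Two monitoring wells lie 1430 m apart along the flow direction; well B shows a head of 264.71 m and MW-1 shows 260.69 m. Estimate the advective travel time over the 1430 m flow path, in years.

Convert K: 0.000213 cm/s × 864 = 0.1840 m/day.
Hydraulic gradient i = (264.71 − 260.69) / 1430 = 4.02 / 1430 = 0.002811.
Darcy flux q = K · i = 0.1840 × 0.002811 = 0.0005173 m/day.
Seepage velocity v = q / n_e = 0.0005173 / 0.11 = 0.004703 m/day.
Travel time t = L / v = 1430 / 0.004703 = 3.041e+05 days = 832.4 years.

832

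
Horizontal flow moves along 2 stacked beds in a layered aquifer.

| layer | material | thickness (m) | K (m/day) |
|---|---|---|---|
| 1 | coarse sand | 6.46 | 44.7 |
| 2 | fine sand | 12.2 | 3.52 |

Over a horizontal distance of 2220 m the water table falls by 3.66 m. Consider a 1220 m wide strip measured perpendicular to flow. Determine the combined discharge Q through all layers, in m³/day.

667

Flow is parallel to layering, so each bed carries its own Darcy discharge and the transmissivities add.
Σ(K_i·b_i) = 44.7×6.46 + 3.52×12.2 = 331.7 m²/day.
Hydraulic gradient i = Δh / L = 3.66 / 2220 = 0.001649.
Q = Σ(K_i·b_i) · W · i = 331.7 × 1220 × 0.001649 = 667.2 m³/day.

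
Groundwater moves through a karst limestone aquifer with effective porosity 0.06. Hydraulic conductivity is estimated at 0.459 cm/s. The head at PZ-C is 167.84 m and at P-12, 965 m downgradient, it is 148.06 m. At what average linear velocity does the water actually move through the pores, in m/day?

Convert K: 0.459 cm/s × 864 = 396.6 m/day.
Hydraulic gradient i = (167.84 − 148.06) / 965 = 19.78 / 965 = 0.02050.
Darcy flux q = K · i = 396.6 × 0.02050 = 8.129 m/day.
Seepage velocity v = q / n_e = 8.129 / 0.06 = 135.5 m/day.

135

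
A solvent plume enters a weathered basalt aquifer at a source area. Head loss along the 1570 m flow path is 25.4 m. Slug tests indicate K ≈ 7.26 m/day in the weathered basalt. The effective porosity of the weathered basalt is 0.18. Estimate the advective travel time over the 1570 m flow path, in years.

Hydraulic gradient i = Δh / L = 25.4 / 1570 = 0.01618.
Darcy flux q = K · i = 7.260 × 0.01618 = 0.1175 m/day.
Seepage velocity v = q / n_e = 0.1175 / 0.18 = 0.6525 m/day.
Travel time t = L / v = 1570 / 0.6525 = 2406 days = 6.587 years.

6.59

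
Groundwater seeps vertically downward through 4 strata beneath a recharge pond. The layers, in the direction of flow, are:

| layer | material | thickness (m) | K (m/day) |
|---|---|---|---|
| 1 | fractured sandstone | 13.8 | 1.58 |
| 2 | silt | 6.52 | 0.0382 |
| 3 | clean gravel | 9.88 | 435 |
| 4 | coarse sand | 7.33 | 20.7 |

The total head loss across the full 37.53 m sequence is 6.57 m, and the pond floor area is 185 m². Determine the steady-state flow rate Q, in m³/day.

6.76

Flow is perpendicular to layering, so the layers act in series and the equivalent K is the thickness-weighted harmonic mean.
Total thickness L = 13.8 + 6.52 + 9.88 + 7.33 = 37.53 m.
Σ(b_i/K_i) = 13.8/1.58 + 6.52/0.0382 + 9.88/435 + 7.33/20.7 = 179.8 d.
K_eq = L / Σ(b_i/K_i) = 37.53 / 179.8 = 0.2087 m/day.
Q = K_eq · A · (Δh/L) = 0.2087 × 185 × (6.57/37.53) = 6.760 m³/day.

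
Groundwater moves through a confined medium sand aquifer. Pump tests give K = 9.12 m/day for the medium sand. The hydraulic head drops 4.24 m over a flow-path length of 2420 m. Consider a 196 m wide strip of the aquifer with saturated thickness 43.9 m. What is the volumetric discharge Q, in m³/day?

Cross-sectional area A = 196 × 43.9 = 8604 m².
Hydraulic gradient i = Δh / L = 4.24 / 2420 = 0.001752.
Darcy's law: Q = K · A · i = 9.120 × 8604 × 0.001752 = 137.5 m³/day.

137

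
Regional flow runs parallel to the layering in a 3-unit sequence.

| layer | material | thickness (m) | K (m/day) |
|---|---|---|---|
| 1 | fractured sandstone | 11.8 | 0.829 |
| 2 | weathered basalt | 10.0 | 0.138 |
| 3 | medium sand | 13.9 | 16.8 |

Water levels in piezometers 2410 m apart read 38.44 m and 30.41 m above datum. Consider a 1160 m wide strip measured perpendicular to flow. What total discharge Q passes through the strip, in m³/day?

Flow is parallel to layering, so each bed carries its own Darcy discharge and the transmissivities add.
Σ(K_i·b_i) = 0.829×11.8 + 0.138×10.0 + 16.8×13.9 = 244.7 m²/day.
Hydraulic gradient i = (38.44 − 30.41) / 2410 = 8.03 / 2410 = 0.003332.
Q = Σ(K_i·b_i) · W · i = 244.7 × 1160 × 0.003332 = 945.7 m³/day.

946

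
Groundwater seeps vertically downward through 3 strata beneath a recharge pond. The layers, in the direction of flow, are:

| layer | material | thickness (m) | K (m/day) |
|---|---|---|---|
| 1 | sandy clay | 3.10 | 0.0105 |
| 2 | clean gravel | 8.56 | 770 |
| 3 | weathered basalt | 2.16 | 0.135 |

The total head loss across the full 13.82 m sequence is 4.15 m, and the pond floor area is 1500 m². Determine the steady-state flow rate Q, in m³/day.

Flow is perpendicular to layering, so the layers act in series and the equivalent K is the thickness-weighted harmonic mean.
Total thickness L = 3.10 + 8.56 + 2.16 = 13.82 m.
Σ(b_i/K_i) = 3.10/0.0105 + 8.56/770 + 2.16/0.135 = 311.2 d.
K_eq = L / Σ(b_i/K_i) = 13.82 / 311.2 = 0.04440 m/day.
Q = K_eq · A · (Δh/L) = 0.04440 × 1500 × (4.15/13.82) = 20.00 m³/day.

20.0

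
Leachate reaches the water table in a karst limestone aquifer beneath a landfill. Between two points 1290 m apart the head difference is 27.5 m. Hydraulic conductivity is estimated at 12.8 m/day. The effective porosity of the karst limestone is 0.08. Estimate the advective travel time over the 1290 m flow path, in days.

378

Hydraulic gradient i = Δh / L = 27.5 / 1290 = 0.02132.
Darcy flux q = K · i = 12.80 × 0.02132 = 0.2729 m/day.
Seepage velocity v = q / n_e = 0.2729 / 0.08 = 3.411 m/day.
Travel time t = L / v = 1290 / 3.411 = 378.2 days.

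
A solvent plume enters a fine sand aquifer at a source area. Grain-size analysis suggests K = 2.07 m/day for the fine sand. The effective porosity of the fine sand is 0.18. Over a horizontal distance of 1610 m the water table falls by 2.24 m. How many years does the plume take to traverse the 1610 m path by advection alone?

Hydraulic gradient i = Δh / L = 2.24 / 1610 = 0.001391.
Darcy flux q = K · i = 2.070 × 0.001391 = 0.002880 m/day.
Seepage velocity v = q / n_e = 0.002880 / 0.18 = 0.01600 m/day.
Travel time t = L / v = 1610 / 0.01600 = 1.006e+05 days = 275.5 years.

275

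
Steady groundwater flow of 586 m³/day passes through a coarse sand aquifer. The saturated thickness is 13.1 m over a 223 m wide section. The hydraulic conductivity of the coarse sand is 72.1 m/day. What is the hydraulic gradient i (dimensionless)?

Cross-sectional area A = 223 × 13.1 = 2921 m².
From Q = K·A·i, i = Q / (K·A) = 586 / (72.10 × 2921) = 0.002782.

0.00278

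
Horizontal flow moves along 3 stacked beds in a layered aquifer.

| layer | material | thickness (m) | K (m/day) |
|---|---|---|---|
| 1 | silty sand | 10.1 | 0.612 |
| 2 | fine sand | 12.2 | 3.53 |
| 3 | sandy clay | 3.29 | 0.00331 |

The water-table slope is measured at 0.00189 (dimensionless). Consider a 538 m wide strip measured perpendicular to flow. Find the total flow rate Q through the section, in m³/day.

Flow is parallel to layering, so each bed carries its own Darcy discharge and the transmissivities add.
Σ(K_i·b_i) = 0.612×10.1 + 3.53×12.2 + 0.00331×3.29 = 49.26 m²/day.
Hydraulic gradient i = 0.00189.
Q = Σ(K_i·b_i) · W · i = 49.26 × 538 × 0.001890 = 50.09 m³/day.

50.1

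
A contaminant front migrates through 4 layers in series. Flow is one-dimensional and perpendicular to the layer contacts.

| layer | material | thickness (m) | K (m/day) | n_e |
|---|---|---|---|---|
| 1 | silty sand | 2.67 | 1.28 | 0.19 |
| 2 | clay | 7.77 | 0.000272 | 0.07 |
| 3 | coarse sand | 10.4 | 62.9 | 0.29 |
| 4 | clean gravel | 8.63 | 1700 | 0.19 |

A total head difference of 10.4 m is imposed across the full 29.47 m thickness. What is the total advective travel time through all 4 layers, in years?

42.9

With flow normal to the layers, continuity requires the same specific discharge q through every layer.
Σ(b_i/K_i) = 2.67/1.28 + 7.77/0.000272 + 10.4/62.9 + 8.63/1700 = 28568 d.
q = Δh / Σ(b_i/K_i) = 10.4 / 28568 = 0.0003640 m/day.
In each layer the seepage velocity is v_i = q/n_i, so the layer transit time is t_i = b_i·n_i / q:
  layer 1 (silty sand): t_1 = 2.67 × 0.19 / 0.0003640 = 1394 d
  layer 2 (clay): t_2 = 7.77 × 0.07 / 0.0003640 = 1494 d
  layer 3 (coarse sand): t_3 = 10.4 × 0.29 / 0.0003640 = 8285 d
  layer 4 (clean gravel): t_4 = 8.63 × 0.19 / 0.0003640 = 4504 d
Total t = Σ t_i = 15677 days = 42.92 years.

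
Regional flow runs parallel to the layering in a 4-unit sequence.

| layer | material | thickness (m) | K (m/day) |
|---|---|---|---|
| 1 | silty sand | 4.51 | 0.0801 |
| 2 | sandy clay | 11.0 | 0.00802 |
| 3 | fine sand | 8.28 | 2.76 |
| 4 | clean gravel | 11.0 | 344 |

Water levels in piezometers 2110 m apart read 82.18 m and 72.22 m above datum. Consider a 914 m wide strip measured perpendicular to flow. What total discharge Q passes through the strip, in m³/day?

Flow is parallel to layering, so each bed carries its own Darcy discharge and the transmissivities add.
Σ(K_i·b_i) = 0.0801×4.51 + 0.00802×11.0 + 2.76×8.28 + 344×11.0 = 3807 m²/day.
Hydraulic gradient i = (82.18 − 72.22) / 2110 = 9.96 / 2110 = 0.004720.
Q = Σ(K_i·b_i) · W · i = 3807 × 914 × 0.004720 = 16426 m³/day.

16400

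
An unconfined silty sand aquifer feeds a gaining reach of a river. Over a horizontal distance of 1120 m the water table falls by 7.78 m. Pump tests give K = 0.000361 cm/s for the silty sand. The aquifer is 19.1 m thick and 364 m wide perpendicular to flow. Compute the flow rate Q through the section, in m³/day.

Convert K: 0.000361 cm/s × 864 = 0.3119 m/day.
Cross-sectional area A = 364 × 19.1 = 6952 m².
Hydraulic gradient i = Δh / L = 7.78 / 1120 = 0.006946.
Darcy's law: Q = K · A · i = 0.3119 × 6952 × 0.006946 = 15.06 m³/day.

15.1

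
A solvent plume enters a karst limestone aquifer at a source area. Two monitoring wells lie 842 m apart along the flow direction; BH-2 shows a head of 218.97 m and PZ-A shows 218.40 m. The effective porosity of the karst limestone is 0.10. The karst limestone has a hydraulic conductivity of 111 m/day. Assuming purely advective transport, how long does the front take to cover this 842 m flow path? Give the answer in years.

3.07

Hydraulic gradient i = (218.97 − 218.40) / 842 = 0.57 / 842 = 0.0006770.
Darcy flux q = K · i = 111.0 × 0.0006770 = 0.07514 m/day.
Seepage velocity v = q / n_e = 0.07514 / 0.10 = 0.7514 m/day.
Travel time t = L / v = 842 / 0.7514 = 1121 days = 3.068 years.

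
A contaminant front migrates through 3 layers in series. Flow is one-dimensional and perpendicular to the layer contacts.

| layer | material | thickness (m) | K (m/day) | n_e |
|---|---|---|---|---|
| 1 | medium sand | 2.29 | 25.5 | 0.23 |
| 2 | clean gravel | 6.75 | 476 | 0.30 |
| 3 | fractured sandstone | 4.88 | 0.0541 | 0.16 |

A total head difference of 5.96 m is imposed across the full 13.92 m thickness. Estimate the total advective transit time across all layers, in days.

50.5

With flow normal to the layers, continuity requires the same specific discharge q through every layer.
Σ(b_i/K_i) = 2.29/25.5 + 6.75/476 + 4.88/0.0541 = 90.31 d.
q = Δh / Σ(b_i/K_i) = 5.96 / 90.31 = 0.06600 m/day.
In each layer the seepage velocity is v_i = q/n_i, so the layer transit time is t_i = b_i·n_i / q:
  layer 1 (medium sand): t_1 = 2.29 × 0.23 / 0.06600 = 7.981 d
  layer 2 (clean gravel): t_2 = 6.75 × 0.30 / 0.06600 = 30.68 d
  layer 3 (fractured sandstone): t_3 = 4.88 × 0.16 / 0.06600 = 11.83 d
Total t = Σ t_i = 50.49 days.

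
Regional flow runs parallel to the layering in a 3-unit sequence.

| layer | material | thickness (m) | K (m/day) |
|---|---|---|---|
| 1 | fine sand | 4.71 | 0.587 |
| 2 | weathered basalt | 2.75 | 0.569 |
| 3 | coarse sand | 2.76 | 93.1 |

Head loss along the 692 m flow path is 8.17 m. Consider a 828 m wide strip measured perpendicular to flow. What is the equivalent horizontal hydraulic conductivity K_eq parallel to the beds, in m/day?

Flow is parallel to layering, so each bed carries its own Darcy discharge and the transmissivities add.
Σ(K_i·b_i) = 0.587×4.71 + 0.569×2.75 + 93.1×2.76 = 261.3 m²/day.
Total thickness b = 10.22 m, so K_eq = Σ(K_i·b_i)/b = 25.57 m/day.

25.6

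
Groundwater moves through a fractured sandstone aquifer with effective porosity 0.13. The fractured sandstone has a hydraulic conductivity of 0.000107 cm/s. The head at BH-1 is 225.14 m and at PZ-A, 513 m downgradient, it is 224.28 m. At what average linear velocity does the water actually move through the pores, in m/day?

Convert K: 0.000107 cm/s × 864 = 0.09245 m/day.
Hydraulic gradient i = (225.14 − 224.28) / 513 = 0.86 / 513 = 0.001676.
Darcy flux q = K · i = 0.09245 × 0.001676 = 0.0001550 m/day.
Seepage velocity v = q / n_e = 0.0001550 / 0.13 = 0.001192 m/day.

0.00119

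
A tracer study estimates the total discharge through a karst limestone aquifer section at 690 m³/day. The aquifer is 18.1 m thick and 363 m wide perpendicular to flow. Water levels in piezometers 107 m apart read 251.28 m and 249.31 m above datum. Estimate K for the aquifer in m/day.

Cross-sectional area A = 363 × 18.1 = 6570 m².
Hydraulic gradient i = (251.28 − 249.31) / 107 = 1.97 / 107 = 0.01841.
From Q = K·A·i, K = Q / (A·i) = 690 / (6570 × 0.01841) = 5.704 m/day.

5.70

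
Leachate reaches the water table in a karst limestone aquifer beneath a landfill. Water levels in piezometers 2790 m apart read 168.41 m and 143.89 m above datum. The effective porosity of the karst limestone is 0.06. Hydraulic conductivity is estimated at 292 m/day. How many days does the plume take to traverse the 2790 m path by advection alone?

65.2

Hydraulic gradient i = (168.41 − 143.89) / 2790 = 24.52 / 2790 = 0.008789.
Darcy flux q = K · i = 292.0 × 0.008789 = 2.566 m/day.
Seepage velocity v = q / n_e = 2.566 / 0.06 = 42.77 m/day.
Travel time t = L / v = 2790 / 42.77 = 65.23 days.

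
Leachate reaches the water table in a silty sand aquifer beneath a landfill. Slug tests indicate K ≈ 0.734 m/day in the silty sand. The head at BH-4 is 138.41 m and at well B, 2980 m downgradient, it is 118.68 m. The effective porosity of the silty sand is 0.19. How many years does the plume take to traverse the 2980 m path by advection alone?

319

Hydraulic gradient i = (138.41 − 118.68) / 2980 = 19.73 / 2980 = 0.006621.
Darcy flux q = K · i = 0.7340 × 0.006621 = 0.004860 m/day.
Seepage velocity v = q / n_e = 0.004860 / 0.19 = 0.02558 m/day.
Travel time t = L / v = 2980 / 0.02558 = 1.165e+05 days = 319.0 years.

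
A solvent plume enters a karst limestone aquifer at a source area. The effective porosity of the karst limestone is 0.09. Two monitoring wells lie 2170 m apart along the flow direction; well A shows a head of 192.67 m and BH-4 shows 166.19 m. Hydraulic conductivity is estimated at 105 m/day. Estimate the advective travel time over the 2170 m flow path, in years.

Hydraulic gradient i = (192.67 − 166.19) / 2170 = 26.48 / 2170 = 0.01220.
Darcy flux q = K · i = 105.0 × 0.01220 = 1.281 m/day.
Seepage velocity v = q / n_e = 1.281 / 0.09 = 14.24 m/day.
Travel time t = L / v = 2170 / 14.24 = 152.4 days = 0.4173 years.

0.417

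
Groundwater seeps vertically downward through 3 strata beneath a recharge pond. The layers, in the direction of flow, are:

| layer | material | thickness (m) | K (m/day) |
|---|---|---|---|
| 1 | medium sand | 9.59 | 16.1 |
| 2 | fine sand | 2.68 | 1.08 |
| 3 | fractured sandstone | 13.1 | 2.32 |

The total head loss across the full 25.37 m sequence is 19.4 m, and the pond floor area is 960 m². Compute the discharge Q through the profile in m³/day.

Flow is perpendicular to layering, so the layers act in series and the equivalent K is the thickness-weighted harmonic mean.
Total thickness L = 9.59 + 2.68 + 13.1 = 25.37 m.
Σ(b_i/K_i) = 9.59/16.1 + 2.68/1.08 + 13.1/2.32 = 8.724 d.
K_eq = L / Σ(b_i/K_i) = 25.37 / 8.724 = 2.908 m/day.
Q = K_eq · A · (Δh/L) = 2.908 × 960 × (19.4/25.37) = 2135 m³/day.

2130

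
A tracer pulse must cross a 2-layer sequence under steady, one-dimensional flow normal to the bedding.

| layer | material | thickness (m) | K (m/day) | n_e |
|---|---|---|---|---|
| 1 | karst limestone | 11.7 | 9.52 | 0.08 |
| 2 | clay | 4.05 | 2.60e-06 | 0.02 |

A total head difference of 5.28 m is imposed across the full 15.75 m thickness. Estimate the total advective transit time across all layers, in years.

With flow normal to the layers, continuity requires the same specific discharge q through every layer.
Σ(b_i/K_i) = 11.7/9.52 + 4.05/2.60e-06 = 1.558e+06 d.
q = Δh / Σ(b_i/K_i) = 5.28 / 1.558e+06 = 3.390e-06 m/day.
In each layer the seepage velocity is v_i = q/n_i, so the layer transit time is t_i = b_i·n_i / q:
  layer 1 (karst limestone): t_1 = 11.7 × 0.08 / 3.390e-06 = 2.761e+05 d
  layer 2 (clay): t_2 = 4.05 × 0.02 / 3.390e-06 = 23896 d
Total t = Σ t_i = 3.000e+05 days = 821.4 years.

821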